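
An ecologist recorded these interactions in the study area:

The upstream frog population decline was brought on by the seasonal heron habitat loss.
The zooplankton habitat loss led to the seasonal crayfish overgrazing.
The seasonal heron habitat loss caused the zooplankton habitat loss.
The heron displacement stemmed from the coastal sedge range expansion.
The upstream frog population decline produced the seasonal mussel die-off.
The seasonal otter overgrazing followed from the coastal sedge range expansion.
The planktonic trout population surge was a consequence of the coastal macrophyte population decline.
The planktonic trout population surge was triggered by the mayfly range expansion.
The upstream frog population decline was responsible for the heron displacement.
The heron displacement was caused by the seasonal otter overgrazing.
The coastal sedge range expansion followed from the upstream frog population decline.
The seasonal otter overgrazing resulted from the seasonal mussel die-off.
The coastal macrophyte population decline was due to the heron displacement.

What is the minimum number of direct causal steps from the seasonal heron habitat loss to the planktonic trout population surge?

Shortest chain: the seasonal heron habitat loss → the upstream frog population decline → the heron displacement → the coastal macrophyte population decline → the planktonic trout population surge.

4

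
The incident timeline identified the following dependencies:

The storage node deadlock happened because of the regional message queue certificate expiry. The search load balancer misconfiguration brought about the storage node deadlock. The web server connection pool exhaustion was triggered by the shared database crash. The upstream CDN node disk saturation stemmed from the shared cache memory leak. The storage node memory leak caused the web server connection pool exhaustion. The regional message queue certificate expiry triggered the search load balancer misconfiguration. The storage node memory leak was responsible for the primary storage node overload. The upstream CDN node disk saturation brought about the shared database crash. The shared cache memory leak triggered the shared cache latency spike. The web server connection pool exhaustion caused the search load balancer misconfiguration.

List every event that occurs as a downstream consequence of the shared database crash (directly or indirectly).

the search load balancer misconfiguration, the storage node deadlock, the web server connection pool exhaustion

Direct effects: the web server connection pool exhaustion.
2 steps out: the search load balancer misconfiguration.
3 steps out: the storage node deadlock.
Not reachable from it: the regional message queue certificate expiry, the shared cache memory leak, the upstream CDN node disk saturation, the storage node memory leak, the primary storage node overload, the shared cache latency spike.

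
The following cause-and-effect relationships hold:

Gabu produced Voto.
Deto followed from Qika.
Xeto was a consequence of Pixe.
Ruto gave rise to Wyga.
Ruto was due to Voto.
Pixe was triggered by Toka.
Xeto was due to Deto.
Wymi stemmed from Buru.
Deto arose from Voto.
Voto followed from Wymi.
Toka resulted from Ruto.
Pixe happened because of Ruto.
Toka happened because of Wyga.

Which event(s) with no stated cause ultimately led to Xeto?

Buru, Gabu, Qika

Tracing upstream from Xeto: Xeto ← Deto ← Voto ← Wymi ← Buru.
A separate upstream branch: Xeto ← Deto ← Voto ← Gabu.
A separate upstream branch: Xeto ← Deto ← Qika.
Each of those chain origins has no stated cause.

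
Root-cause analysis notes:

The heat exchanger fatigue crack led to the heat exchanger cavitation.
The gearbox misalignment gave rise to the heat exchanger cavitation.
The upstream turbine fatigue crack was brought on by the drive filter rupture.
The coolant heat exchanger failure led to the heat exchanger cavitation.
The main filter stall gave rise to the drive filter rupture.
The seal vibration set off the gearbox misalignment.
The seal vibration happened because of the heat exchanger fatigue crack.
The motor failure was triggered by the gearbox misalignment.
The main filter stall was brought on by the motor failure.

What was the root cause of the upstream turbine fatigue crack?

Tracing upstream from the upstream turbine fatigue crack: the upstream turbine fatigue crack ← the drive filter rupture ← the main filter stall ← the motor failure ← the gearbox misalignment ← the seal vibration ← the heat exchanger fatigue crack.
The heat exchanger fatigue crack has no stated cause, so it is the root.

the heat exchanger fatigue crack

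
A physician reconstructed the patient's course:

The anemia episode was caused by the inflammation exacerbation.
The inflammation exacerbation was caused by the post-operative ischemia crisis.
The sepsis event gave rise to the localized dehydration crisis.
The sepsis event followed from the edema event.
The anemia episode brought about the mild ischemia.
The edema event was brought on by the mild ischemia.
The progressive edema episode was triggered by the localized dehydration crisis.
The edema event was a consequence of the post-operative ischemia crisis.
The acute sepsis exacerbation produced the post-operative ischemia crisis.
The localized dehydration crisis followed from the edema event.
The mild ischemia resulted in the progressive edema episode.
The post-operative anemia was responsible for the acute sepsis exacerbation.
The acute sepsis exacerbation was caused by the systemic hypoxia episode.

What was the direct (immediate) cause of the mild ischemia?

Upstream contributors include the systemic hypoxia episode, the acute sepsis exacerbation, the post-operative ischemia crisis, the inflammation exacerbation, the post-operative anemia, but only the anemia episode feeds directly into the mild ischemia.

the anemia episode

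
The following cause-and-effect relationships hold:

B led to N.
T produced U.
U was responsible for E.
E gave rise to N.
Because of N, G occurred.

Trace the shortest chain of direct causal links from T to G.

T → U
U → E
E → N
N → G
Length: 4 steps.

T → U → E → N → G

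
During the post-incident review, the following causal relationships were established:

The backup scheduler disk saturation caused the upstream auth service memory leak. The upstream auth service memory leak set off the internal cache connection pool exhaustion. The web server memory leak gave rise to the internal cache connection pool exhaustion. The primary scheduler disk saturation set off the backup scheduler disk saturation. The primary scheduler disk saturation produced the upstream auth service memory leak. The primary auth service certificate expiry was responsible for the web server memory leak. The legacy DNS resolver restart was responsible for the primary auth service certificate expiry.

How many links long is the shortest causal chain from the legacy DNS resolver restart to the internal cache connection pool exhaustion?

3

Shortest chain: the legacy DNS resolver restart → the primary auth service certificate expiry → the web server memory leak → the internal cache connection pool exhaustion.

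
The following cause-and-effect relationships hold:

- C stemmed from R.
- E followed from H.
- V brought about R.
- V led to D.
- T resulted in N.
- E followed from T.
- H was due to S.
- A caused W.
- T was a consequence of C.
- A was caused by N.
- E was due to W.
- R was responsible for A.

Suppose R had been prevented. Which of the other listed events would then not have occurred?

Downstream of R: C, T, N, A, W, E.
Of those, still caused via another path: E.
The remainder have no surviving cause.

A, C, N, T, W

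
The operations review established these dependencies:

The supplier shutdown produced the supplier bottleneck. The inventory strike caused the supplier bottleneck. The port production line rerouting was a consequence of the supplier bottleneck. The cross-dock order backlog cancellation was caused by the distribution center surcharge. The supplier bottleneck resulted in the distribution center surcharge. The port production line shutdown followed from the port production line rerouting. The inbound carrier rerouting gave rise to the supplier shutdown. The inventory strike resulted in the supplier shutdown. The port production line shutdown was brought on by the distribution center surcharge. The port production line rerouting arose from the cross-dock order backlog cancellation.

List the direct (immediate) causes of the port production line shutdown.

Upstream contributors include the inventory strike, the supplier shutdown, the supplier bottleneck, the cross-dock order backlog cancellation, the inbound carrier rerouting, but only the distribution center surcharge, the port production line rerouting feed directly into the port production line shutdown.

the distribution center surcharge, the port production line rerouting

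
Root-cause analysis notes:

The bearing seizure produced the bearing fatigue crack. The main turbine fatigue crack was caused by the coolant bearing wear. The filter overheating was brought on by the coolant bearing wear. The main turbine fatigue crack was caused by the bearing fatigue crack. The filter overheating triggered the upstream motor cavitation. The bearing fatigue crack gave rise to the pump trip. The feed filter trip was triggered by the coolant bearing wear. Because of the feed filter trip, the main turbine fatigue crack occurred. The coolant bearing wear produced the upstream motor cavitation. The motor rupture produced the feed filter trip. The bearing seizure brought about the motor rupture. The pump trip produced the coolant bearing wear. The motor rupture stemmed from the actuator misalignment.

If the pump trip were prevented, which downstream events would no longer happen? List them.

Downstream of the pump trip: the coolant bearing wear, the filter overheating, the upstream motor cavitation, the feed filter trip, the main turbine fatigue crack.
Of those, still caused via another path: the feed filter trip, the main turbine fatigue crack.
The remainder have no surviving cause.

the coolant bearing wear, the filter overheating, the upstream motor cavitation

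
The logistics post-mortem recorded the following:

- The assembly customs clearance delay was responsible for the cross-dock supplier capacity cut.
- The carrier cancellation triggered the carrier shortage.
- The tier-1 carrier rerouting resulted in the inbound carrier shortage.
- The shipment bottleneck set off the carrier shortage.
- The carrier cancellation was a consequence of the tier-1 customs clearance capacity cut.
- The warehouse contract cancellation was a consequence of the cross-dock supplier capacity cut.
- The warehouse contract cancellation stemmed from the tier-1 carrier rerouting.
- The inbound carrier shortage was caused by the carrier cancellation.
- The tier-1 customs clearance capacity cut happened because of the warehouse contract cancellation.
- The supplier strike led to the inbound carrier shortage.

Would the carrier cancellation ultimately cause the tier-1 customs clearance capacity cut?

The carrier cancellation leads to the inbound carrier shortage, the carrier shortage; the tier-1 customs clearance capacity cut is not among them.

No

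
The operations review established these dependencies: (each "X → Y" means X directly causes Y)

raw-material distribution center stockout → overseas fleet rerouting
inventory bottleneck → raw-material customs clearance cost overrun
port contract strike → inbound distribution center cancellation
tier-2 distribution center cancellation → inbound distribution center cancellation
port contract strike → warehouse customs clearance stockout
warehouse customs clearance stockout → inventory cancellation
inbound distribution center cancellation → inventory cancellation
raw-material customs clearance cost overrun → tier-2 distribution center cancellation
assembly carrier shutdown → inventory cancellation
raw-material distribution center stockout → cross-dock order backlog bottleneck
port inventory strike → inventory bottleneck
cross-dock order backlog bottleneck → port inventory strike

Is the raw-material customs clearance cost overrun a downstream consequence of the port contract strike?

No

The port contract strike leads to the warehouse customs clearance stockout, the inbound distribution center cancellation, the inventory cancellation; the raw-material customs clearance cost overrun is not among them.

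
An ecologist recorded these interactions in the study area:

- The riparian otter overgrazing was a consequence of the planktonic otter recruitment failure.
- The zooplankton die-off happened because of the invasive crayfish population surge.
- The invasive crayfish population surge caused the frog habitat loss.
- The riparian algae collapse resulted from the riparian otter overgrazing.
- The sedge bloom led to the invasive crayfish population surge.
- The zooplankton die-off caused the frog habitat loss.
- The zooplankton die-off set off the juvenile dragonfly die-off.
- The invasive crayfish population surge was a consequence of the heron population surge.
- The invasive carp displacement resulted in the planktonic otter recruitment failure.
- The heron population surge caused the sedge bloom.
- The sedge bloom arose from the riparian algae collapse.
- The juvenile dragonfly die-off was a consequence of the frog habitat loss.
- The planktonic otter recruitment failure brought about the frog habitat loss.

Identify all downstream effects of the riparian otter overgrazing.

Direct effects: the riparian algae collapse.
2 steps out: the sedge bloom.
3 steps out: the invasive crayfish population surge.
4 steps out: the zooplankton die-off, the frog habitat loss.
5 steps out: the juvenile dragonfly die-off.
Not reachable from it: the heron population surge, the invasive carp displacement, the planktonic otter recruitment failure.

the frog habitat loss, the invasive crayfish population surge, the juvenile dragonfly die-off, the riparian algae collapse, the sedge bloom, the zooplankton die-off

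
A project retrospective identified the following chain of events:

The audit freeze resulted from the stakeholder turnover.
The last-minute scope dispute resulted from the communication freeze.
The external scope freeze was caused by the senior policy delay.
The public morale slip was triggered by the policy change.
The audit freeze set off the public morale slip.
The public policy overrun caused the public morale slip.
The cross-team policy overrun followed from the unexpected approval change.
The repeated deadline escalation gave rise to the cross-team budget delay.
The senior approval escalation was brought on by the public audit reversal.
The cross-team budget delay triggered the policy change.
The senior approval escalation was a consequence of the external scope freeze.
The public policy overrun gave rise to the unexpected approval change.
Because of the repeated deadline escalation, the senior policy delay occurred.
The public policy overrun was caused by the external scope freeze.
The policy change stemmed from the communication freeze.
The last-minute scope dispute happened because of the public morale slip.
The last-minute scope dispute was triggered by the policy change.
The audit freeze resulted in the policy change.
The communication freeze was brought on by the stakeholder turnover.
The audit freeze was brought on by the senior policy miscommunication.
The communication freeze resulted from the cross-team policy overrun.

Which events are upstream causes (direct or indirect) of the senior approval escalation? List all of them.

the external scope freeze, the public audit reversal, the repeated deadline escalation, the senior policy delay

Immediate causes of the senior approval escalation: the external scope freeze, the public audit reversal.
Further upstream: the repeated deadline escalation, the senior policy delay.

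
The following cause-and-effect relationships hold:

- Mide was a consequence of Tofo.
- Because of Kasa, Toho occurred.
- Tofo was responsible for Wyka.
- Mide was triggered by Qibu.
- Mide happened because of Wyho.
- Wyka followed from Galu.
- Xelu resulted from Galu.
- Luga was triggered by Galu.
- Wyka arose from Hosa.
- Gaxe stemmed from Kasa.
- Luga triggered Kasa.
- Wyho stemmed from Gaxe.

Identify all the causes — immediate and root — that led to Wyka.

Galu, Hosa, Tofo

Immediate causes of Wyka: Galu, Hosa, Tofo.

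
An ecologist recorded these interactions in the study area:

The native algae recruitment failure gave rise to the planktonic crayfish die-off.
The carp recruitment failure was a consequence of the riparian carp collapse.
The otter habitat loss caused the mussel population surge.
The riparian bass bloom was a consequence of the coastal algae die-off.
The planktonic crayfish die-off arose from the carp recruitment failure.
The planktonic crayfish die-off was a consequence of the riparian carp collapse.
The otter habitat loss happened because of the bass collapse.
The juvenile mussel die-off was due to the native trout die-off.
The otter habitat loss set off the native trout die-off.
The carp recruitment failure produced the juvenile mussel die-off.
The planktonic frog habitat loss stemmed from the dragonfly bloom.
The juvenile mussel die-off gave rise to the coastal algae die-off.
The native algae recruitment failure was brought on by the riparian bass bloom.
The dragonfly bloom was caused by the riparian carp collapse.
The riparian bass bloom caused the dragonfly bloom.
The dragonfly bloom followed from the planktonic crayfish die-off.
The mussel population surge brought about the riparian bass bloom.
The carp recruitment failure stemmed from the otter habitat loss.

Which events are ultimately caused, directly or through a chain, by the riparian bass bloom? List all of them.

the dragonfly bloom, the native algae recruitment failure, the planktonic crayfish die-off, the planktonic frog habitat loss

Direct effects: the native algae recruitment failure, the dragonfly bloom.
2 steps out: the planktonic crayfish die-off, the planktonic frog habitat loss.
Not reachable from it: the bass collapse, the riparian carp collapse, the otter habitat loss, the carp recruitment failure, the mussel population surge, the native trout die-off, the juvenile mussel die-off, the coastal algae die-off.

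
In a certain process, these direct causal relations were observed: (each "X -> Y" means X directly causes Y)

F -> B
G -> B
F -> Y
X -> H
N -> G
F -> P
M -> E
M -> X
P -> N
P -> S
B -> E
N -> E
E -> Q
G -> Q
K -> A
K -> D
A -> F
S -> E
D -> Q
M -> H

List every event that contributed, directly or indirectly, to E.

Immediate causes of E: M, N, S, B.
Further upstream: K, A, F, P, G.

A, B, F, G, K, M, N, P, S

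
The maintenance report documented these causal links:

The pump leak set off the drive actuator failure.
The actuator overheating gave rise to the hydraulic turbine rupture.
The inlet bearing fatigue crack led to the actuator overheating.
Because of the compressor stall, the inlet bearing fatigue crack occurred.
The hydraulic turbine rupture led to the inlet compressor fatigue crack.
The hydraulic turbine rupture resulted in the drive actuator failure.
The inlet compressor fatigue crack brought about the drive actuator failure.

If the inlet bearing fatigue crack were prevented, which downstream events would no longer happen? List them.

Downstream of the inlet bearing fatigue crack: the actuator overheating, the hydraulic turbine rupture, the inlet compressor fatigue crack, the drive actuator failure.
Of those, still caused via another path: the drive actuator failure.
The remainder have no surviving cause.

the actuator overheating, the hydraulic turbine rupture, the inlet compressor fatigue crack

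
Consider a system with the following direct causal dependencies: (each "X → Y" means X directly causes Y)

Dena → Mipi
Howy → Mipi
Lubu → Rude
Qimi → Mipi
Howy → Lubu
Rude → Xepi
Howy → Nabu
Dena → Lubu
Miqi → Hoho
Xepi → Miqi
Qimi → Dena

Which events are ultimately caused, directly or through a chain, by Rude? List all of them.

Hoho, Miqi, Xepi

Direct effects: Xepi.
2 steps out: Miqi.
3 steps out: Hoho.
Not reachable from it: Howy, Qimi, Dena, Lubu, Mipi, Nabu.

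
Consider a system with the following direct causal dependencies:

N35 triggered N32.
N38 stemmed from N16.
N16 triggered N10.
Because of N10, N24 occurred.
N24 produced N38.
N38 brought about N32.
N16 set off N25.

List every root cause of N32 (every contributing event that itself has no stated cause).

Tracing upstream from N32: N32 ← N38 ← N16.
A separate upstream branch: N32 ← N35.
Each of those chain origins has no stated cause.

N16, N35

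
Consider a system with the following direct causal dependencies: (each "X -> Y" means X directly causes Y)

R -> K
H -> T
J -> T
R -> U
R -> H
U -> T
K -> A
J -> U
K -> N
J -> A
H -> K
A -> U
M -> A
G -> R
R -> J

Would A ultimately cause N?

A leads to U, T; N is not among them.

No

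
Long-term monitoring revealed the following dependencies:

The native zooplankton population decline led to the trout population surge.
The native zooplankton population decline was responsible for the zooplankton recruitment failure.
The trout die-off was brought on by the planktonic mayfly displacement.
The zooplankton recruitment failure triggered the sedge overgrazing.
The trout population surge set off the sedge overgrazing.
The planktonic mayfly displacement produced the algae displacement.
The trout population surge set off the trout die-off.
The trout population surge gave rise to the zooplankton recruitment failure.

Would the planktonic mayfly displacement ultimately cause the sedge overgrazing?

The planktonic mayfly displacement leads to the algae displacement, the trout die-off; the sedge overgrazing is not among them.

No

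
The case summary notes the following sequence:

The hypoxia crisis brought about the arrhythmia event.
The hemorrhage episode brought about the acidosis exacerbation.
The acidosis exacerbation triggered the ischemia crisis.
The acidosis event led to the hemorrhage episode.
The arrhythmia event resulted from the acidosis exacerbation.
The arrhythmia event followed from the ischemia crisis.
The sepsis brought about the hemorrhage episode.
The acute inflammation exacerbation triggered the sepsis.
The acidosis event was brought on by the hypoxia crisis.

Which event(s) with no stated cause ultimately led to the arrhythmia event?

the acute inflammation exacerbation, the hypoxia crisis

Tracing upstream from the arrhythmia event: the arrhythmia event ← the hypoxia crisis.
A separate upstream branch: the arrhythmia event ← the acidosis exacerbation ← the hemorrhage episode ← the sepsis ← the acute inflammation exacerbation.
Each of those chain origins has no stated cause.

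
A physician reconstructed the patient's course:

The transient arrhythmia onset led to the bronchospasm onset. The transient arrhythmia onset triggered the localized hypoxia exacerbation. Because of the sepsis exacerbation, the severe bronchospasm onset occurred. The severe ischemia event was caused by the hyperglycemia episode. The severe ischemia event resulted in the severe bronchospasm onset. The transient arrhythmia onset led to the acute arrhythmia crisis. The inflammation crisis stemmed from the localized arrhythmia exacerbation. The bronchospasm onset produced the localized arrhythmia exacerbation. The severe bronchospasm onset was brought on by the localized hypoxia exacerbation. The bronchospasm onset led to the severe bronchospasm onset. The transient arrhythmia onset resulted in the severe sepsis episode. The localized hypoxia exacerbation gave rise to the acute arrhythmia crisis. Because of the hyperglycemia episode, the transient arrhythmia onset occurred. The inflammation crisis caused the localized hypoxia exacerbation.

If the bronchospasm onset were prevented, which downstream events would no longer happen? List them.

the inflammation crisis, the localized arrhythmia exacerbation

Downstream of the bronchospasm onset: the localized arrhythmia exacerbation, the inflammation crisis, the localized hypoxia exacerbation, the acute arrhythmia crisis, the severe bronchospasm onset.
Of those, still caused via another path: the localized hypoxia exacerbation, the acute arrhythmia crisis, the severe bronchospasm onset.
The remainder have no surviving cause.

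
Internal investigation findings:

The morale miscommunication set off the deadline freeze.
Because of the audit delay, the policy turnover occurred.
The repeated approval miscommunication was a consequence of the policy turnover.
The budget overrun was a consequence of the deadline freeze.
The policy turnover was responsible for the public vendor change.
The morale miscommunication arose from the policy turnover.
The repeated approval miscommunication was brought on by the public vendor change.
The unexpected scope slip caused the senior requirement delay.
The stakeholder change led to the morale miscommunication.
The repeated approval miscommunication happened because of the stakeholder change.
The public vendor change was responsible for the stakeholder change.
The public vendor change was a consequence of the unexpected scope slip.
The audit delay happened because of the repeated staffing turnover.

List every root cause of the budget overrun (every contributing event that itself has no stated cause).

Tracing upstream from the budget overrun: the budget overrun ← the deadline freeze ← the morale miscommunication ← the policy turnover ← the audit delay ← the repeated staffing turnover.
A separate upstream branch: the budget overrun ← the deadline freeze ← the morale miscommunication ← the stakeholder change ← the public vendor change ← the unexpected scope slip.
Each of those chain origins has no stated cause.

the repeated staffing turnover, the unexpected scope slip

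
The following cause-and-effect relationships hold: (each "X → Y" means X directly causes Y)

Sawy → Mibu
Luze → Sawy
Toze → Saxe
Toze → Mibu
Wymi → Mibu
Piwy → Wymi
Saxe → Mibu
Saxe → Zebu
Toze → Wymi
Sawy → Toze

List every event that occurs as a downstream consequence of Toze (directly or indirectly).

Mibu, Saxe, Wymi, Zebu

Direct effects: Wymi, Saxe, Mibu.
2 steps out: Zebu.
Not reachable from it: Luze, Sawy, Piwy.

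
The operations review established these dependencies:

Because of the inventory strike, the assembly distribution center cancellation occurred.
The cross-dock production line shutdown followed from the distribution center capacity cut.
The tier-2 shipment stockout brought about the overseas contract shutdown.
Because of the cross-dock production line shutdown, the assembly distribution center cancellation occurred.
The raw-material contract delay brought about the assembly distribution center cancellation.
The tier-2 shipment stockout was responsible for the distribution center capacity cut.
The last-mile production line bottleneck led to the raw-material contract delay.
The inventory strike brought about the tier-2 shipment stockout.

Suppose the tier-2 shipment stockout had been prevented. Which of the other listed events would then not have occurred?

Downstream of the tier-2 shipment stockout: the distribution center capacity cut, the cross-dock production line shutdown, the overseas contract shutdown, the assembly distribution center cancellation.
Of those, still caused via another path: the assembly distribution center cancellation.
The remainder have no surviving cause.

the cross-dock production line shutdown, the distribution center capacity cut, the overseas contract shutdown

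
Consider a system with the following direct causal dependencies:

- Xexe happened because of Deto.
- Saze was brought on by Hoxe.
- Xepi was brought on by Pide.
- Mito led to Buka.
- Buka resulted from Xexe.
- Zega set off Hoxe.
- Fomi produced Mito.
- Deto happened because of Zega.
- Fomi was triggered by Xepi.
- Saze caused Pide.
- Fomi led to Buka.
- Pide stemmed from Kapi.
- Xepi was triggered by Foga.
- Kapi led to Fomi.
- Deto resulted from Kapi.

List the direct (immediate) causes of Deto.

Kapi, Zega

Kapi, Zega → Deto with nothing further upstream stated.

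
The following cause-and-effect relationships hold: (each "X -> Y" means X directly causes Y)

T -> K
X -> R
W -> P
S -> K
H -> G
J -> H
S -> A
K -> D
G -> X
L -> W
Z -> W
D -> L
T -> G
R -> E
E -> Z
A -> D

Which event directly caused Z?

E

Upstream contributors include J, H, T, G, X, R, but only E feeds directly into Z.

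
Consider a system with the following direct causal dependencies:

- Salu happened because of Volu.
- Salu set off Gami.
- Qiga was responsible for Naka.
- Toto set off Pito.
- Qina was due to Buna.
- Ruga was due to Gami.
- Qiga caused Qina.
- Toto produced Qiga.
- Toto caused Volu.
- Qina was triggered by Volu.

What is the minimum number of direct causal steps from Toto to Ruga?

4

Shortest chain: Toto → Volu → Salu → Gami → Ruga.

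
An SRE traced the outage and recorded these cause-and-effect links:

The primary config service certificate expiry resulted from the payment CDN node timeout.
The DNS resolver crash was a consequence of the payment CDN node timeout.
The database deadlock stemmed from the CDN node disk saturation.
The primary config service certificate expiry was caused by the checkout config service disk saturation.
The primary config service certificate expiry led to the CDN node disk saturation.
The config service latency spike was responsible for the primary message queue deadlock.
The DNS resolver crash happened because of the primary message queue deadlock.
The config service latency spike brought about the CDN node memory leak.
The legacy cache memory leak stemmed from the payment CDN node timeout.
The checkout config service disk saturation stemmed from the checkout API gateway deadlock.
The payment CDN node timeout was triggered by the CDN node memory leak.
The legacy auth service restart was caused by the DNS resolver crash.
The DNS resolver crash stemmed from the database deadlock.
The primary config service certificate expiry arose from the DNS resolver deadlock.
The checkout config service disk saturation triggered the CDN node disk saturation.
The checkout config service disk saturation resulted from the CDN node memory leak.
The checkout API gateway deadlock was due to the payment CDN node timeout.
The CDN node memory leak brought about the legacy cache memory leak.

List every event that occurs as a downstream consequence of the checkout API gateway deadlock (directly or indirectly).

the CDN node disk saturation, the DNS resolver crash, the checkout config service disk saturation, the database deadlock, the legacy auth service restart, the primary config service certificate expiry

Direct effects: the checkout config service disk saturation.
2 steps out: the primary config service certificate expiry, the CDN node disk saturation.
3 steps out: the database deadlock.
4 steps out: the DNS resolver crash.
5 steps out: the legacy auth service restart.
Not reachable from it: the config service latency spike, the primary message queue deadlock, the DNS resolver deadlock, the CDN node memory leak, the payment CDN node timeout, the legacy cache memory leak.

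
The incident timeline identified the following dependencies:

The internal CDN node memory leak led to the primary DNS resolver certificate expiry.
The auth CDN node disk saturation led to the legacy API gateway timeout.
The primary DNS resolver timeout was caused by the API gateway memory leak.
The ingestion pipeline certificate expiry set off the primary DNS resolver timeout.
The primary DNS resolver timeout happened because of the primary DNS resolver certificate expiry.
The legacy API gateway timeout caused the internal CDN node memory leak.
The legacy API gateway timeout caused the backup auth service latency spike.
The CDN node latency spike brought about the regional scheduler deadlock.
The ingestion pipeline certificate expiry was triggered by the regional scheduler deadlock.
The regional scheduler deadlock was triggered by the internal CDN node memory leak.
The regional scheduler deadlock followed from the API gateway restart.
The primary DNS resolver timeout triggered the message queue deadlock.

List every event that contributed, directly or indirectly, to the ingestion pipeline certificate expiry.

Immediate cause of the ingestion pipeline certificate expiry: the regional scheduler deadlock.
Further upstream: the CDN node latency spike, the API gateway restart, the auth CDN node disk saturation, the legacy API gateway timeout, the internal CDN node memory leak.

the API gateway restart, the CDN node latency spike, the auth CDN node disk saturation, the internal CDN node memory leak, the legacy API gateway timeout, the regional scheduler deadlock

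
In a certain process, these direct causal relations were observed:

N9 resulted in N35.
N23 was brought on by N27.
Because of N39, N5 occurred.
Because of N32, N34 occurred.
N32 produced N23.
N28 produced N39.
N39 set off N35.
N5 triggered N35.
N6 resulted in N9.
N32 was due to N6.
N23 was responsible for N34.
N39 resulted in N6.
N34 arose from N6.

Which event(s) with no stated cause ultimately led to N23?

N27, N28

Tracing upstream from N23: N23 ← N32 ← N6 ← N39 ← N28.
A separate upstream branch: N23 ← N27.
Each of those chain origins has no stated cause.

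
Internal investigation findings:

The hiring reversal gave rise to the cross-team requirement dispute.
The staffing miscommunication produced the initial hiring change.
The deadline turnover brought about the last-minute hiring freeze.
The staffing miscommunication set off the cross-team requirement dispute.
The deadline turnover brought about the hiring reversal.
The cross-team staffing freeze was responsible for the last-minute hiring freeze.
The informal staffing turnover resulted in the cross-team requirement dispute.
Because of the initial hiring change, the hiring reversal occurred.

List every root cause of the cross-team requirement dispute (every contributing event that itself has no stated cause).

Tracing upstream from the cross-team requirement dispute: the cross-team requirement dispute ← the hiring reversal ← the deadline turnover.
A separate upstream branch: the cross-team requirement dispute ← the staffing miscommunication.
A separate upstream branch: the cross-team requirement dispute ← the informal staffing turnover.
Each of those chain origins has no stated cause.

the deadline turnover, the informal staffing turnover, the staffing miscommunication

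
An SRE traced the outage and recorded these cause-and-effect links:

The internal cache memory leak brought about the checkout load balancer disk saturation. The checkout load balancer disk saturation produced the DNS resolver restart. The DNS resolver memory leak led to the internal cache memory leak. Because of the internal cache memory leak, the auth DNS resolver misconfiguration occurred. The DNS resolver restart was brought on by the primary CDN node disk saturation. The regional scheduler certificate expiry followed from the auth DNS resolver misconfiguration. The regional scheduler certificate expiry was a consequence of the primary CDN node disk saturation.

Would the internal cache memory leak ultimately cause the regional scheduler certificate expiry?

There is a causal chain: the internal cache memory leak → the auth DNS resolver misconfiguration → the regional scheduler certificate expiry.

Yes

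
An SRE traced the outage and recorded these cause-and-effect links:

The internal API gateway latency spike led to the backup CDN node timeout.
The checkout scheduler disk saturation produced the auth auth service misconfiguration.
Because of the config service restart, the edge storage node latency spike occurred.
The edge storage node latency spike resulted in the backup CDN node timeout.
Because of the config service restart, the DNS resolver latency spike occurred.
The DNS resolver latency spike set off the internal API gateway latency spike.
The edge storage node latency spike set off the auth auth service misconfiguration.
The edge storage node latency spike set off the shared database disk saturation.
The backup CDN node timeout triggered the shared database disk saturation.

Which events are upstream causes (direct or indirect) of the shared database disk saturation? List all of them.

Immediate causes of the shared database disk saturation: the edge storage node latency spike, the backup CDN node timeout.
Further upstream: the config service restart, the DNS resolver latency spike, the internal API gateway latency spike.

the DNS resolver latency spike, the backup CDN node timeout, the config service restart, the edge storage node latency spike, the internal API gateway latency spike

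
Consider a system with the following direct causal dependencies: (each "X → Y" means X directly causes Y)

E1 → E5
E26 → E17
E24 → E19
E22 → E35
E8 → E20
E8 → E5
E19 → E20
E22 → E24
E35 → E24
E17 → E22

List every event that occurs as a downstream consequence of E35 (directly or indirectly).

Direct effects: E24.
2 steps out: E19.
3 steps out: E20.
Not reachable from it: E1, E26, E17, E22, E8, E5.

E19, E20, E24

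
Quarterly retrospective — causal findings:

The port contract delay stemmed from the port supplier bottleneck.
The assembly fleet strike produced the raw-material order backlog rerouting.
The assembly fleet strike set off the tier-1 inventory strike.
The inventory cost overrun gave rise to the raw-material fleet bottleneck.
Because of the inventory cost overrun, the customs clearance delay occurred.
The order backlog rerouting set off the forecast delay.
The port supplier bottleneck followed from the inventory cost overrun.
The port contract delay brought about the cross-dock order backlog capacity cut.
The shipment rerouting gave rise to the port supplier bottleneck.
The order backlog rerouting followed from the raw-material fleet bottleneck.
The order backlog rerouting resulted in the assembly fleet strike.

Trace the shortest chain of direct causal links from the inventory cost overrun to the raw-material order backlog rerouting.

the inventory cost overrun → the raw-material fleet bottleneck
the raw-material fleet bottleneck → the order backlog rerouting
the order backlog rerouting → the assembly fleet strike
the assembly fleet strike → the raw-material order backlog rerouting
Length: 4 steps.

the inventory cost overrun → the raw-material fleet bottleneck → the order backlog rerouting → the assembly fleet strike → the raw-material order backlog rerouting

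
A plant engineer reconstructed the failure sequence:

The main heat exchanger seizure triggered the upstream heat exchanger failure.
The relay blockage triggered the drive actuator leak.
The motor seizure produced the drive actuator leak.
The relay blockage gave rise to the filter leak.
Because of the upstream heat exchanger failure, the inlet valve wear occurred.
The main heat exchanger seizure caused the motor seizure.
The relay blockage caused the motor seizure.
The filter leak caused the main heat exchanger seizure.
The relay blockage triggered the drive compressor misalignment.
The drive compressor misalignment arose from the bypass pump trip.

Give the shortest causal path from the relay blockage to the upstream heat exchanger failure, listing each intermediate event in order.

the relay blockage → the filter leak → the main heat exchanger seizure → the upstream heat exchanger failure

the relay blockage → the filter leak
the filter leak → the main heat exchanger seizure
the main heat exchanger seizure → the upstream heat exchanger failure
Length: 3 steps.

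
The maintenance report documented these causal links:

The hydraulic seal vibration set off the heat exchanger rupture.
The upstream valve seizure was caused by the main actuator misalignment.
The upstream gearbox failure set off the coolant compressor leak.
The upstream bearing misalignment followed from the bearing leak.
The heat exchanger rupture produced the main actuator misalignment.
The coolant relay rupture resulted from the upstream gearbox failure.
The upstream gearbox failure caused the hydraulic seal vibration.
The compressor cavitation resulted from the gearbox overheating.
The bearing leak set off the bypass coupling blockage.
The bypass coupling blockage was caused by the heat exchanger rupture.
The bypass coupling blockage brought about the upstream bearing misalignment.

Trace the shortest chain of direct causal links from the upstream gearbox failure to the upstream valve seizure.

the upstream gearbox failure → the hydraulic seal vibration → the heat exchanger rupture → the main actuator misalignment → the upstream valve seizure

the upstream gearbox failure → the hydraulic seal vibration
the hydraulic seal vibration → the heat exchanger rupture
the heat exchanger rupture → the main actuator misalignment
the main actuator misalignment → the upstream valve seizure
Length: 4 steps.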